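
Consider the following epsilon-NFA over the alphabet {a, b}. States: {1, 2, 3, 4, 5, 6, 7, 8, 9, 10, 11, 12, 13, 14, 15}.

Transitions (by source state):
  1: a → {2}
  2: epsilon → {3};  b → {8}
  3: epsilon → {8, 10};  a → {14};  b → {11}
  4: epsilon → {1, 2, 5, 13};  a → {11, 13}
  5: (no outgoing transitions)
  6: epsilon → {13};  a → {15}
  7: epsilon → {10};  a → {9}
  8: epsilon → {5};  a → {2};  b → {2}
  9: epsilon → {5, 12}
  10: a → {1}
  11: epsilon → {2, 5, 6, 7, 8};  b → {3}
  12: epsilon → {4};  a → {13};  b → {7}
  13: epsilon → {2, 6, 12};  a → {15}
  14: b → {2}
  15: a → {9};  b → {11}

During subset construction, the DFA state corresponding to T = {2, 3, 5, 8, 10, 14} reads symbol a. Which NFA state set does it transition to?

{1, 2, 3, 5, 8, 10, 14}

3 on a → {14}.
8 on a → {2}.
10 on a → {1}.
No a-transition from 2, 5, 14.
Union after reading a: {1, 2, 14}.
Now take the epsilon-closure:
From 2 via epsilon: add 3.
From 3 via epsilon: add 8, 10.
From 8 via epsilon: add 5.
No new states can be added; the closed set is {1, 2, 3, 5, 8, 10, 14}.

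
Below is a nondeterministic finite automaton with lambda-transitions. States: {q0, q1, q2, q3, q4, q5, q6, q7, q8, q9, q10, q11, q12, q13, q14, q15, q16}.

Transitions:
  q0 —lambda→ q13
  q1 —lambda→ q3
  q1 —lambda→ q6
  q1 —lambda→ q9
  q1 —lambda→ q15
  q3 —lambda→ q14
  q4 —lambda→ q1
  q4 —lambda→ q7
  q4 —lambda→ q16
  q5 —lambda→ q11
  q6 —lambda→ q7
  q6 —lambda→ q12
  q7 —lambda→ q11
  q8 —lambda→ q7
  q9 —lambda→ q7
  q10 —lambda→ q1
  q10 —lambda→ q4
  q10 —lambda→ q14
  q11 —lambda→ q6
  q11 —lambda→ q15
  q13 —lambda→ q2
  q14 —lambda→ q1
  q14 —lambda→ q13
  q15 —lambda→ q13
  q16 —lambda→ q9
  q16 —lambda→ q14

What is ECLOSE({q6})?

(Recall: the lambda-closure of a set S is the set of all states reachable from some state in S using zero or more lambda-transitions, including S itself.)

Start with {q6}.
From q6 via lambda: add q7, q12.
From q7 via lambda: add q11.
From q11 via lambda: add q15.
From q15 via lambda: add q13.
From q13 via lambda: add q2.
No new states can be added; the closed set is {q2, q6, q7, q11, q12, q13, q15}.

{q2, q6, q7, q11, q12, q13, q15}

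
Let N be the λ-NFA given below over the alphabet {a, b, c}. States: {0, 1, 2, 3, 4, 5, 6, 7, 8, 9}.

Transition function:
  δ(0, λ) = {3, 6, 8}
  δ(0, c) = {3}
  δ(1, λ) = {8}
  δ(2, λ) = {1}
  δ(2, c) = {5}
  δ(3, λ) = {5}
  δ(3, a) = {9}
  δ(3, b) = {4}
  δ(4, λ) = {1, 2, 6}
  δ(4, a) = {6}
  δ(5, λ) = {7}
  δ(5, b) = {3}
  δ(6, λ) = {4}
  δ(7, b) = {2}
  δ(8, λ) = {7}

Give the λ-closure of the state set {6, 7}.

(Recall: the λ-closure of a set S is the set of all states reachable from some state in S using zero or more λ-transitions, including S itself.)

{1, 2, 4, 6, 7, 8}

Start with {6, 7}.
From 6 via λ: add 4.
From 4 via λ: add 1, 2.
From 1 via λ: add 8.
No new states can be added; the closed set is {1, 2, 4, 6, 7, 8}.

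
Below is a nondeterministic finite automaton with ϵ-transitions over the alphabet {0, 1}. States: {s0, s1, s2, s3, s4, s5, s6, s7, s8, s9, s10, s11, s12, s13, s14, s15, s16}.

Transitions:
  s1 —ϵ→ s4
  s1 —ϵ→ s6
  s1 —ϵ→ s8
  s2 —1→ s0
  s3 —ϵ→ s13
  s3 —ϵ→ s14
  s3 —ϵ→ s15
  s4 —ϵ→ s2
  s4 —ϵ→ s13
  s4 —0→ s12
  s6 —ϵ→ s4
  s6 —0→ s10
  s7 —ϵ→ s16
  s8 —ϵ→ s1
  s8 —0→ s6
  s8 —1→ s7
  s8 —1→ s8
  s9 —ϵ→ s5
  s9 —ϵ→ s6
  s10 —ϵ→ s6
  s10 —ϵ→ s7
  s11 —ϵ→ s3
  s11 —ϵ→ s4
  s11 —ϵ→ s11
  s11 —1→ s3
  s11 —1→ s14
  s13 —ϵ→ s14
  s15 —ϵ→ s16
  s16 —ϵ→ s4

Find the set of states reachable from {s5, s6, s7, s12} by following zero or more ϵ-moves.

{s2, s4, s5, s6, s7, s12, s13, s14, s16}

Start with {s5, s6, s7, s12}.
From s6 via ϵ: add s4.
From s7 via ϵ: add s16.
From s4 via ϵ: add s2, s13.
From s13 via ϵ: add s14.
No new states can be added; the closed set is {s2, s4, s5, s6, s7, s12, s13, s14, s16}.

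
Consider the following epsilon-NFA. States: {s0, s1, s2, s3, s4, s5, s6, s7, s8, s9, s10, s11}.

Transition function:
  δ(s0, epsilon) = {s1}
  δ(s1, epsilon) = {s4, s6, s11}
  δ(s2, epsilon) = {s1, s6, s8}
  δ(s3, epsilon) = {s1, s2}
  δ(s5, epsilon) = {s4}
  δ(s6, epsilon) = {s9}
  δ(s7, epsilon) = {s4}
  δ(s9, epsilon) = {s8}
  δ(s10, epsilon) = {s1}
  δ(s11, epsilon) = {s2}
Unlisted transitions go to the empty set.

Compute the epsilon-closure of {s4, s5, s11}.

Start with {s4, s5, s11}.
From s11 via epsilon: add s2.
From s2 via epsilon: add s1, s6, s8.
From s6 via epsilon: add s9.
No new states can be added; the closed set is {s1, s2, s4, s5, s6, s8, s9, s11}.

{s1, s2, s4, s5, s6, s8, s9, s11}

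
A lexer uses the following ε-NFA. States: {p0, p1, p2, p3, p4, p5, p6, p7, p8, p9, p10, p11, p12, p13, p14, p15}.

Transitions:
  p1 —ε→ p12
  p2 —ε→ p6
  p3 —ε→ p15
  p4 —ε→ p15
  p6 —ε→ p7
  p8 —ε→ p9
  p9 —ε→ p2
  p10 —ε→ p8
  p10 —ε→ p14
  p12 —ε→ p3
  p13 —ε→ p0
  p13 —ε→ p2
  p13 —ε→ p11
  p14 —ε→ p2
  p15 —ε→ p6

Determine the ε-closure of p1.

Start with {p1}.
From p1 via ε: add p12.
From p12 via ε: add p3.
From p3 via ε: add p15.
From p15 via ε: add p6.
From p6 via ε: add p7.
No new states can be added; the closed set is {p1, p3, p6, p7, p12, p15}.

{p1, p3, p6, p7, p12, p15}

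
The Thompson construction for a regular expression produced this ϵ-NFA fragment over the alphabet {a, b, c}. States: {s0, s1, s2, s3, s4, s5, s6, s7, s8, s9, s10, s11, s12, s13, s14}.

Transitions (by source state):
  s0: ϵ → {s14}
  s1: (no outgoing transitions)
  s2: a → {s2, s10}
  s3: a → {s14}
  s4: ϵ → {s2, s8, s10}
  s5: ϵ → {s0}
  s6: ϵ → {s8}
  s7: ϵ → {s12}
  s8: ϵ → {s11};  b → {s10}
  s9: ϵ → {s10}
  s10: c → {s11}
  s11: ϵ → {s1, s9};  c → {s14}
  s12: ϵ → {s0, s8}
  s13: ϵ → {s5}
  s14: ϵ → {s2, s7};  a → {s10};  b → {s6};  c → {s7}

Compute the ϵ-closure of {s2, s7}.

{s0, s1, s2, s7, s8, s9, s10, s11, s12, s14}

Start with {s2, s7}.
From s7 via ϵ: add s12.
From s12 via ϵ: add s0, s8.
From s0 via ϵ: add s14.
From s8 via ϵ: add s11.
From s11 via ϵ: add s1, s9.
From s9 via ϵ: add s10.
No new states can be added; the closed set is {s0, s1, s2, s7, s8, s9, s10, s11, s12, s14}.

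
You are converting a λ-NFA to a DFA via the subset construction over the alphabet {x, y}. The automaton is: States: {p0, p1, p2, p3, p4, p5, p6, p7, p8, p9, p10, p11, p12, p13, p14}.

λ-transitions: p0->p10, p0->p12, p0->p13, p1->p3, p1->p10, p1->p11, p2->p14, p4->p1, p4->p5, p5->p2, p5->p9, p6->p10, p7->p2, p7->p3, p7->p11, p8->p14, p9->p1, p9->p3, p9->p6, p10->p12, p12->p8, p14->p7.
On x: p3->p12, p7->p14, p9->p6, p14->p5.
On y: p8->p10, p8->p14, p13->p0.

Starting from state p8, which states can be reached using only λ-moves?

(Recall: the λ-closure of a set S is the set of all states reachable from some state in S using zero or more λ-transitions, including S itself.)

Start with {p8}.
From p8 via λ: add p14.
From p14 via λ: add p7.
From p7 via λ: add p2, p3, p11.
No new states can be added; the closed set is {p2, p3, p7, p8, p11, p14}.

{p2, p3, p7, p8, p11, p14}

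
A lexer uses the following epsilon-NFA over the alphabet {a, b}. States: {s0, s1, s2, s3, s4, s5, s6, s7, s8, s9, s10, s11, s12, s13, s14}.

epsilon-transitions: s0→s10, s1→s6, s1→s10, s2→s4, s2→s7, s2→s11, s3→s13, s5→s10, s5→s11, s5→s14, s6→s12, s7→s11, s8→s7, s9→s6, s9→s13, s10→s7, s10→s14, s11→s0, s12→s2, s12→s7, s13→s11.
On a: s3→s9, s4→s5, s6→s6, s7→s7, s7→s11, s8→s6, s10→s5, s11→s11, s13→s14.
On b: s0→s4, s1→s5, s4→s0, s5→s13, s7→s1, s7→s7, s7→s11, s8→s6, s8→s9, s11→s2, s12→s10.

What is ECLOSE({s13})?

{s0, s7, s10, s11, s13, s14}

Start with {s13}.
From s13 via epsilon: add s11.
From s11 via epsilon: add s0.
From s0 via epsilon: add s10.
From s10 via epsilon: add s7, s14.
No new states can be added; the closed set is {s0, s7, s10, s11, s13, s14}.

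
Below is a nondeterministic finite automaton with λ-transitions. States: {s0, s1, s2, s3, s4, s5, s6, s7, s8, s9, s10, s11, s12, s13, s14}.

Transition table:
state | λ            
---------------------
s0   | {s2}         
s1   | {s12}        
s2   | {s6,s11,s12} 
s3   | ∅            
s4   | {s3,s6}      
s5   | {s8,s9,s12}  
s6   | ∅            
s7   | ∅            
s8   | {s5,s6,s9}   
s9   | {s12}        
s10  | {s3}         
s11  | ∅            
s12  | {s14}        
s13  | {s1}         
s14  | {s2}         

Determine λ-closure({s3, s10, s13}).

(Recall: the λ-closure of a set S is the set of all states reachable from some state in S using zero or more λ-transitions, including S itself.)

Start with {s3, s10, s13}.
From s13 via λ: add s1.
From s1 via λ: add s12.
From s12 via λ: add s14.
From s14 via λ: add s2.
From s2 via λ: add s6, s11.
No new states can be added; the closed set is {s1, s2, s3, s6, s10, s11, s12, s13, s14}.

{s1, s2, s3, s6, s10, s11, s12, s13, s14}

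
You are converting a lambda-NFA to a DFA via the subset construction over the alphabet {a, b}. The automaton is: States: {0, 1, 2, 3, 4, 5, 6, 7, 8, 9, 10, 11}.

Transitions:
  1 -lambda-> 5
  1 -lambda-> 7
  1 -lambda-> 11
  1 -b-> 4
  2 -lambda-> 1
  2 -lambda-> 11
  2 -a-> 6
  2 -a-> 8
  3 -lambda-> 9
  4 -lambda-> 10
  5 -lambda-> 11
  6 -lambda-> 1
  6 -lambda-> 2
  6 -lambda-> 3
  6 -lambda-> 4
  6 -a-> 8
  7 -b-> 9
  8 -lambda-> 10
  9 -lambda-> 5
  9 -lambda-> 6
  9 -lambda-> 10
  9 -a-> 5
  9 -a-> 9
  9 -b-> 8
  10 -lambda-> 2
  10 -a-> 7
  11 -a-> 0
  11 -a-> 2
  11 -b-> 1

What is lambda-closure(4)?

{1, 2, 4, 5, 7, 10, 11}

Start with {4}.
From 4 via lambda: add 10.
From 10 via lambda: add 2.
From 2 via lambda: add 1, 11.
From 1 via lambda: add 5, 7.
No new states can be added; the closed set is {1, 2, 4, 5, 7, 10, 11}.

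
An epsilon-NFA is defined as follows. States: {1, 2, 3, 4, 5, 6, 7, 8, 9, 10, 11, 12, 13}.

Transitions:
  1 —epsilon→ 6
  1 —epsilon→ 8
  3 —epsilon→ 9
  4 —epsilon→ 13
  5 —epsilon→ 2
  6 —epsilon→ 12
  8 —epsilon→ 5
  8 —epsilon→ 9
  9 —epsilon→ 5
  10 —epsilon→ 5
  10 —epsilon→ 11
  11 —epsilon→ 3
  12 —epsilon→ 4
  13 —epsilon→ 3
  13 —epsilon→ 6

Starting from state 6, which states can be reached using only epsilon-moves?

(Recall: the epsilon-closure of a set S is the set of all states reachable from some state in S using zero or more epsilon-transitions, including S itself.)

Start with {6}.
From 6 via epsilon: add 12.
From 12 via epsilon: add 4.
From 4 via epsilon: add 13.
From 13 via epsilon: add 3.
From 3 via epsilon: add 9.
From 9 via epsilon: add 5.
From 5 via epsilon: add 2.
No new states can be added; the closed set is {2, 3, 4, 5, 6, 9, 12, 13}.

{2, 3, 4, 5, 6, 9, 12, 13}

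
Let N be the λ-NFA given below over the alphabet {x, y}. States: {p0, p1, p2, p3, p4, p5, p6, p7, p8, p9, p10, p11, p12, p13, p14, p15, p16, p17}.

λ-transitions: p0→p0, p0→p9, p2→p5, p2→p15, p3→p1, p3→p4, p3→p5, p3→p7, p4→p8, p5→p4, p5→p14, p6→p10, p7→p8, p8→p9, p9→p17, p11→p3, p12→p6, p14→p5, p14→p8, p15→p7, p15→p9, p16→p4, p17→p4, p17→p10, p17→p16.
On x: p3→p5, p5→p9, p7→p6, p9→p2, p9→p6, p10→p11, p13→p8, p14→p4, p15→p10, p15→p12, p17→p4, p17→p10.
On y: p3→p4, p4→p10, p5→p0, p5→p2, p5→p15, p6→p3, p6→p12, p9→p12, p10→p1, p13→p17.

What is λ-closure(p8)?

{p4, p8, p9, p10, p16, p17}

Start with {p8}.
From p8 via λ: add p9.
From p9 via λ: add p17.
From p17 via λ: add p4, p10, p16.
No new states can be added; the closed set is {p4, p8, p9, p10, p16, p17}.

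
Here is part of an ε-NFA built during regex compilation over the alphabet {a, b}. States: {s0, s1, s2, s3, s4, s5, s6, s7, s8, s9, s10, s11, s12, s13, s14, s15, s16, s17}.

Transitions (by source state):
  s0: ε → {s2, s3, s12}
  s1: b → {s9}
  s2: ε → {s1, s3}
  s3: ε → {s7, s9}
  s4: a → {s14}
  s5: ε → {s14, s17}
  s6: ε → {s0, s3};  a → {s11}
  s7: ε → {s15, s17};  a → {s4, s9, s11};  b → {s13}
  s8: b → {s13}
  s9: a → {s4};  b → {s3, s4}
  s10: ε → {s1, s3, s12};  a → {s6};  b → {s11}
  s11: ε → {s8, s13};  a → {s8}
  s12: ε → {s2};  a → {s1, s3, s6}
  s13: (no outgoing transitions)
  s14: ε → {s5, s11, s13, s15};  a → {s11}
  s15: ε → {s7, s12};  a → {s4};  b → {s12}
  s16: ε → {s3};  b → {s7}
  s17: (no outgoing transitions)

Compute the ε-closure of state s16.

{s1, s2, s3, s7, s9, s12, s15, s16, s17}

Start with {s16}.
From s16 via ε: add s3.
From s3 via ε: add s7, s9.
From s7 via ε: add s15, s17.
From s15 via ε: add s12.
From s12 via ε: add s2.
From s2 via ε: add s1.
No new states can be added; the closed set is {s1, s2, s3, s7, s9, s12, s15, s16, s17}.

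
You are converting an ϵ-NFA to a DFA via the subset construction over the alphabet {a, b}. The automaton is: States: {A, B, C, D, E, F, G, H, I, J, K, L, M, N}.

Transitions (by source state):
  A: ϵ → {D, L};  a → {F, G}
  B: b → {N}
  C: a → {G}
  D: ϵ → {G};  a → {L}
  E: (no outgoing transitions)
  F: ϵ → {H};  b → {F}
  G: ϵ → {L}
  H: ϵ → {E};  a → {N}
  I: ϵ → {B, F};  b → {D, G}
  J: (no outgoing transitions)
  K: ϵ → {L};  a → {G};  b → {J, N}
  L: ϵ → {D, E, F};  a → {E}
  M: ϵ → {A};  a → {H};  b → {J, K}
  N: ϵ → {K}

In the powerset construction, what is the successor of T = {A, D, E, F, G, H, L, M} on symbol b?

{D, E, F, G, H, J, K, L}

F on b → {F}.
M on b → {J, K}.
No b-transition from A, D, E, G, H, L.
Union after reading b: {F, J, K}.
Now take the ϵ-closure:
From F via ϵ: add H.
From K via ϵ: add L.
From H via ϵ: add E.
From L via ϵ: add D.
From D via ϵ: add G.
No new states can be added; the closed set is {D, E, F, G, H, J, K, L}.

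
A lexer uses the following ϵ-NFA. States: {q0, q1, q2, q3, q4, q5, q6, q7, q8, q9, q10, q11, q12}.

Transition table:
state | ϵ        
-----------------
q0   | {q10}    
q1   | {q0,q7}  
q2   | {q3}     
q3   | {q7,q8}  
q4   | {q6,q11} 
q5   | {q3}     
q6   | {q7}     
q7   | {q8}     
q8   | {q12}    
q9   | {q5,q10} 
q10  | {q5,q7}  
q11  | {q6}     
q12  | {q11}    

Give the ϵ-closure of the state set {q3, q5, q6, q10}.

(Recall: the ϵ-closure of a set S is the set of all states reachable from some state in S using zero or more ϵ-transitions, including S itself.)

{q3, q5, q6, q7, q8, q10, q11, q12}

Start with {q3, q5, q6, q10}.
From q3 via ϵ: add q7, q8.
From q8 via ϵ: add q12.
From q12 via ϵ: add q11.
No new states can be added; the closed set is {q3, q5, q6, q7, q8, q10, q11, q12}.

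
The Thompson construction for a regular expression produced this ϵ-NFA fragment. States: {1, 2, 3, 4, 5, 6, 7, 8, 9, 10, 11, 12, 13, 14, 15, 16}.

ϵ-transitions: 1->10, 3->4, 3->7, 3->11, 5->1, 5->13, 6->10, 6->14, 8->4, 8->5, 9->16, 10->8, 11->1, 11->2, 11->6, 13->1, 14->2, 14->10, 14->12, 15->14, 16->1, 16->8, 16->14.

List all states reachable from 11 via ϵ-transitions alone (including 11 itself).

{1, 2, 4, 5, 6, 8, 10, 11, 12, 13, 14}

Start with {11}.
From 11 via ϵ: add 1, 2, 6.
From 1 via ϵ: add 10.
From 6 via ϵ: add 14.
From 10 via ϵ: add 8.
From 14 via ϵ: add 12.
From 8 via ϵ: add 4, 5.
From 5 via ϵ: add 13.
No new states can be added; the closed set is {1, 2, 4, 5, 6, 8, 10, 11, 12, 13, 14}.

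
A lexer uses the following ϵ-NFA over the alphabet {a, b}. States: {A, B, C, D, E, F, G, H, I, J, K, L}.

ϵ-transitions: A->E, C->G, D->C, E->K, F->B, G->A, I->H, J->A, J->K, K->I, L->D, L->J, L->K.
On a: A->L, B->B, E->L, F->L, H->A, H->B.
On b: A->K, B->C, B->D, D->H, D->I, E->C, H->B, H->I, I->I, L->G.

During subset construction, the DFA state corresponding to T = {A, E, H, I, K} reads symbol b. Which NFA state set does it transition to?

{A, B, C, E, G, H, I, K}

A on b → {K}.
E on b → {C}.
H on b → {B, I}.
I on b → {I}.
No b-transition from K.
Union after reading b: {B, C, I, K}.
Now take the ϵ-closure:
From C via ϵ: add G.
From I via ϵ: add H.
From G via ϵ: add A.
From A via ϵ: add E.
No new states can be added; the closed set is {A, B, C, E, G, H, I, K}.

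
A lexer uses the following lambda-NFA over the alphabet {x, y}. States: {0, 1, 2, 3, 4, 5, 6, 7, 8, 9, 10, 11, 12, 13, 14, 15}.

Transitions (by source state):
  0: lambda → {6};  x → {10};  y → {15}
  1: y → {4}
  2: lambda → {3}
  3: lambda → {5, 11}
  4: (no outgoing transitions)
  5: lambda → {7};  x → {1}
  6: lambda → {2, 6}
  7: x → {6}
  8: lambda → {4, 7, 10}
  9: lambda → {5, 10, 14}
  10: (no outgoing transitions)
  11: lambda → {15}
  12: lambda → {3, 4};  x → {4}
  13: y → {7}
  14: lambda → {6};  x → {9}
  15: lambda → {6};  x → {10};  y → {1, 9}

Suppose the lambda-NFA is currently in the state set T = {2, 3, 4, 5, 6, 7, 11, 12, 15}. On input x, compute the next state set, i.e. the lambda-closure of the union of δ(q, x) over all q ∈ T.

5 on x → {1}.
7 on x → {6}.
12 on x → {4}.
15 on x → {10}.
No x-transition from 2, 3, 4, 6, 11.
Union after reading x: {1, 4, 6, 10}.
Now take the lambda-closure:
From 6 via lambda: add 2.
From 2 via lambda: add 3.
From 3 via lambda: add 5, 11.
From 5 via lambda: add 7.
From 11 via lambda: add 15.
No new states can be added; the closed set is {1, 2, 3, 4, 5, 6, 7, 10, 11, 15}.

{1, 2, 3, 4, 5, 6, 7, 10, 11, 15}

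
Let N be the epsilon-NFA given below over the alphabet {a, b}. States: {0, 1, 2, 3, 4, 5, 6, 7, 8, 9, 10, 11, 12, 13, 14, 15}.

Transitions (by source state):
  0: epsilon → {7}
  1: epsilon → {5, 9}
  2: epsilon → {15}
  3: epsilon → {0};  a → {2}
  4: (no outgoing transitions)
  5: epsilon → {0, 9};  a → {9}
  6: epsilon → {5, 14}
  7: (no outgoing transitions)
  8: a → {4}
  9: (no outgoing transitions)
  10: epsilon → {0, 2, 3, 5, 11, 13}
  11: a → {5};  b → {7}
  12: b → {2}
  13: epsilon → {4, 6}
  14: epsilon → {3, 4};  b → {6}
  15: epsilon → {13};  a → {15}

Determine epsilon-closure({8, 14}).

{0, 3, 4, 7, 8, 14}

Start with {8, 14}.
From 14 via epsilon: add 3, 4.
From 3 via epsilon: add 0.
From 0 via epsilon: add 7.
No new states can be added; the closed set is {0, 3, 4, 7, 8, 14}.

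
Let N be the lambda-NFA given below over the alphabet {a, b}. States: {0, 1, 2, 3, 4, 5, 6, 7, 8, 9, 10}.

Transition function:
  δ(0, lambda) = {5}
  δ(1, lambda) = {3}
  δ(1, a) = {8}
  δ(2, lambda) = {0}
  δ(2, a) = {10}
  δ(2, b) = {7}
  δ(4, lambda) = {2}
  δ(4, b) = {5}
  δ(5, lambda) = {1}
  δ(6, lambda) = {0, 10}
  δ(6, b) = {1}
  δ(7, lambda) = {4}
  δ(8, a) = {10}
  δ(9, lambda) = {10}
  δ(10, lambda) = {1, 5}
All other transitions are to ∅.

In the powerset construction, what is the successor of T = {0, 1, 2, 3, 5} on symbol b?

2 on b → {7}.
No b-transition from 0, 1, 3, 5.
Union after reading b: {7}.
Now take the lambda-closure:
From 7 via lambda: add 4.
From 4 via lambda: add 2.
From 2 via lambda: add 0.
From 0 via lambda: add 5.
From 5 via lambda: add 1.
From 1 via lambda: add 3.
No new states can be added; the closed set is {0, 1, 2, 3, 4, 5, 7}.

{0, 1, 2, 3, 4, 5, 7}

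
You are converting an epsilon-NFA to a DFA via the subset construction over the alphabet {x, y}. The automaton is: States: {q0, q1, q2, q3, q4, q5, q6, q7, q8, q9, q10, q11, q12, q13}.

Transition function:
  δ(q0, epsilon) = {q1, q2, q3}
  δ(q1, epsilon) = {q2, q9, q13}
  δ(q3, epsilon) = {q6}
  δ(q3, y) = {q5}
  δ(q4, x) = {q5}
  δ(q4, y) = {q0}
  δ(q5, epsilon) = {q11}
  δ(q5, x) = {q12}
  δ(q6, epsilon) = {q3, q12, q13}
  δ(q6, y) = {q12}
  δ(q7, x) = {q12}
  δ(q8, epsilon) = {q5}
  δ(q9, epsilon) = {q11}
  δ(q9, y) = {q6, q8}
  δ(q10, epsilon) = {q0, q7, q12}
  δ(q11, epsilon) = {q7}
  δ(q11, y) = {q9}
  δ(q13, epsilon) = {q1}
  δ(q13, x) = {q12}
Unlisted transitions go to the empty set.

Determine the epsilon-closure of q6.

{q1, q2, q3, q6, q7, q9, q11, q12, q13}

Start with {q6}.
From q6 via epsilon: add q3, q12, q13.
From q13 via epsilon: add q1.
From q1 via epsilon: add q2, q9.
From q9 via epsilon: add q11.
From q11 via epsilon: add q7.
No new states can be added; the closed set is {q1, q2, q3, q6, q7, q9, q11, q12, q13}.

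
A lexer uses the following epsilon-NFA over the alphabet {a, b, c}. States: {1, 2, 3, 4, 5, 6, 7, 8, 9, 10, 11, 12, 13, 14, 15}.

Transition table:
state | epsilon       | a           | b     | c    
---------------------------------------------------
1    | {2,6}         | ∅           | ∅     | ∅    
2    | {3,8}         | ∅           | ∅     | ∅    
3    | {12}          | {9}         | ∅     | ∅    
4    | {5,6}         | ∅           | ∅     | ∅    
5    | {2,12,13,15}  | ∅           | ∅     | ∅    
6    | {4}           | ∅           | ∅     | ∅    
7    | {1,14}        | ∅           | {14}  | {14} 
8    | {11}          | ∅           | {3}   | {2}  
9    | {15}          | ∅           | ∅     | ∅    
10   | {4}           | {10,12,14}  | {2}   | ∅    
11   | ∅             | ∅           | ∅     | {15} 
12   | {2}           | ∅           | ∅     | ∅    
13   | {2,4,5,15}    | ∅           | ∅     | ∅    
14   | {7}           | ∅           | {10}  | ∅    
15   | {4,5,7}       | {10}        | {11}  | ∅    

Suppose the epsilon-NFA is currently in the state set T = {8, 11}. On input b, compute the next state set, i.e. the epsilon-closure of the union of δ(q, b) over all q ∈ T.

8 on b → {3}.
No b-transition from 11.
Union after reading b: {3}.
Now take the epsilon-closure:
From 3 via epsilon: add 12.
From 12 via epsilon: add 2.
From 2 via epsilon: add 8.
From 8 via epsilon: add 11.
No new states can be added; the closed set is {2, 3, 8, 11, 12}.

{2, 3, 8, 11, 12}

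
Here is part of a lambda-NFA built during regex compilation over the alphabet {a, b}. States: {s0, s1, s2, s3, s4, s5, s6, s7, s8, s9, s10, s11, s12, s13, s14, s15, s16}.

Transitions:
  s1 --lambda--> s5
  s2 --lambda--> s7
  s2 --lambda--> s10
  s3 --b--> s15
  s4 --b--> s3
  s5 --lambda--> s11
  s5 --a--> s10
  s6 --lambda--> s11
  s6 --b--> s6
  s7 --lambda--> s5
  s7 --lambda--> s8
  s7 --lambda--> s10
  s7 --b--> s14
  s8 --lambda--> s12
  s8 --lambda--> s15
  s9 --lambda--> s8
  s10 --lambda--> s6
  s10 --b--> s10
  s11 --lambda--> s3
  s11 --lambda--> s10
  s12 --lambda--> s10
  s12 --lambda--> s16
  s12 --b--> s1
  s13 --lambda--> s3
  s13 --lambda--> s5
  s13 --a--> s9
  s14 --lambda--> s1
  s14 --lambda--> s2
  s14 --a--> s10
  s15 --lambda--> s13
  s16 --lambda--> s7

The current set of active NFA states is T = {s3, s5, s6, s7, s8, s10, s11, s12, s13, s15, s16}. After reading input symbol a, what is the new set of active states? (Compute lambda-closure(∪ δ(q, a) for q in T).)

s5 on a → {s10}.
s13 on a → {s9}.
No a-transition from s3, s6, s7, s8, s10, s11, s12, s15, s16.
Union after reading a: {s9, s10}.
Now take the lambda-closure:
From s9 via lambda: add s8.
From s10 via lambda: add s6.
From s6 via lambda: add s11.
From s8 via lambda: add s12, s15.
From s11 via lambda: add s3.
From s12 via lambda: add s16.
From s15 via lambda: add s13.
From s13 via lambda: add s5.
From s16 via lambda: add s7.
No new states can be added; the closed set is {s3, s5, s6, s7, s8, s9, s10, s11, s12, s13, s15, s16}.

{s3, s5, s6, s7, s8, s9, s10, s11, s12, s13, s15, s16}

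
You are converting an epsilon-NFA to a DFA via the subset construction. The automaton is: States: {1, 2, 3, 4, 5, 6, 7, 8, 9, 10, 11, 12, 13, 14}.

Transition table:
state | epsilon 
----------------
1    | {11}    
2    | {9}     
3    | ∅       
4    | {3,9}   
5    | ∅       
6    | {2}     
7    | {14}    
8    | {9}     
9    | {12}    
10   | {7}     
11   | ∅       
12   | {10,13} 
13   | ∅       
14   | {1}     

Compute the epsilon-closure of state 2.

{1, 2, 7, 9, 10, 11, 12, 13, 14}

Start with {2}.
From 2 via epsilon: add 9.
From 9 via epsilon: add 12.
From 12 via epsilon: add 10, 13.
From 10 via epsilon: add 7.
From 7 via epsilon: add 14.
From 14 via epsilon: add 1.
From 1 via epsilon: add 11.
No new states can be added; the closed set is {1, 2, 7, 9, 10, 11, 12, 13, 14}.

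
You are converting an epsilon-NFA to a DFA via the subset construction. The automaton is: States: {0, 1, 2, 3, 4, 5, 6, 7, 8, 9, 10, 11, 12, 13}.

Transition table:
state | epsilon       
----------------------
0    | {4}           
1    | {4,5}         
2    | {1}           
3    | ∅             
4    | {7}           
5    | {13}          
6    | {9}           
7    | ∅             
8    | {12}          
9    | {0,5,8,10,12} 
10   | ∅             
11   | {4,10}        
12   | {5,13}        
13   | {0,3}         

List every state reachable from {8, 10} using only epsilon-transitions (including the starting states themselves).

Start with {8, 10}.
From 8 via epsilon: add 12.
From 12 via epsilon: add 5, 13.
From 13 via epsilon: add 0, 3.
From 0 via epsilon: add 4.
From 4 via epsilon: add 7.
No new states can be added; the closed set is {0, 3, 4, 5, 7, 8, 10, 12, 13}.

{0, 3, 4, 5, 7, 8, 10, 12, 13}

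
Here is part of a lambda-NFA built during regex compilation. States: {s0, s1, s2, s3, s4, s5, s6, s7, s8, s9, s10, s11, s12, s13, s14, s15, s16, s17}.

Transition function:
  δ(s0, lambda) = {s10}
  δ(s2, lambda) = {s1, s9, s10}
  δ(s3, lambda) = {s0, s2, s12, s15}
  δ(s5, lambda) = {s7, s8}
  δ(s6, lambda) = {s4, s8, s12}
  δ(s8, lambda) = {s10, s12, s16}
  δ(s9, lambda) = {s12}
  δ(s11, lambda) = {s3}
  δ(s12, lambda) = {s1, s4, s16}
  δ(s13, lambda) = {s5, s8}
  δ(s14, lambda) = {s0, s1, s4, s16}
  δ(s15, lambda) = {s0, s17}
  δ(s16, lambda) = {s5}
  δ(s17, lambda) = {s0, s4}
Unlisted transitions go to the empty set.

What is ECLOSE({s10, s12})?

Start with {s10, s12}.
From s12 via lambda: add s1, s4, s16.
From s16 via lambda: add s5.
From s5 via lambda: add s7, s8.
No new states can be added; the closed set is {s1, s4, s5, s7, s8, s10, s12, s16}.

{s1, s4, s5, s7, s8, s10, s12, s16}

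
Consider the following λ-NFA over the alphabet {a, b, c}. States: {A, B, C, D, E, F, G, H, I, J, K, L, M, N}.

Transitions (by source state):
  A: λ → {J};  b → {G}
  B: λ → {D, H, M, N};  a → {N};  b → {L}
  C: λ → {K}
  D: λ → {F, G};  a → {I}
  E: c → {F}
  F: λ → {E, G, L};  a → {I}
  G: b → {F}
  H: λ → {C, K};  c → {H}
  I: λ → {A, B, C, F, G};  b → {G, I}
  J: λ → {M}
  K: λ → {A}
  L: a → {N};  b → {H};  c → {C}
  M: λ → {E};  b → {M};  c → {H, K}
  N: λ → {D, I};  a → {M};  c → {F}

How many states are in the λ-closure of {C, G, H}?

Start with {C, G, H}.
From C via λ: add K.
From K via λ: add A.
From A via λ: add J.
From J via λ: add M.
From M via λ: add E.
λ-closure = {A, C, E, G, H, J, K, M}, which has 8 states.

8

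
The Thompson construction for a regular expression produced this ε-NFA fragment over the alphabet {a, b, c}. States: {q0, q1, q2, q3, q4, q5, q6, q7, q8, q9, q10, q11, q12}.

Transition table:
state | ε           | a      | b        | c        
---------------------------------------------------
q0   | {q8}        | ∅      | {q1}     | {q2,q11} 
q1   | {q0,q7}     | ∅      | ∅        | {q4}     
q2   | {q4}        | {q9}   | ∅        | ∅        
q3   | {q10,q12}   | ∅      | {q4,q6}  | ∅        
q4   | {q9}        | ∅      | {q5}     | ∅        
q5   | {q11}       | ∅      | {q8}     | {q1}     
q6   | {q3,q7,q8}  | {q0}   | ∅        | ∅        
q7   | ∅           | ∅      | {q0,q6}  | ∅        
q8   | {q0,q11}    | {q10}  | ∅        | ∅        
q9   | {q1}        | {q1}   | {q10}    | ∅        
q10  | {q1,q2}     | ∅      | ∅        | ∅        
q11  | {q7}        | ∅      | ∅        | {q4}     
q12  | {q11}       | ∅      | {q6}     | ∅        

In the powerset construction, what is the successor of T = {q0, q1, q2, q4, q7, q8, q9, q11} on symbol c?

{q0, q1, q2, q4, q7, q8, q9, q11}

q0 on c → {q2, q11}.
q1 on c → {q4}.
q11 on c → {q4}.
No c-transition from q2, q4, q7, q8, q9.
Union after reading c: {q2, q4, q11}.
Now take the ε-closure:
From q4 via ε: add q9.
From q11 via ε: add q7.
From q9 via ε: add q1.
From q1 via ε: add q0.
From q0 via ε: add q8.
No new states can be added; the closed set is {q0, q1, q2, q4, q7, q8, q9, q11}.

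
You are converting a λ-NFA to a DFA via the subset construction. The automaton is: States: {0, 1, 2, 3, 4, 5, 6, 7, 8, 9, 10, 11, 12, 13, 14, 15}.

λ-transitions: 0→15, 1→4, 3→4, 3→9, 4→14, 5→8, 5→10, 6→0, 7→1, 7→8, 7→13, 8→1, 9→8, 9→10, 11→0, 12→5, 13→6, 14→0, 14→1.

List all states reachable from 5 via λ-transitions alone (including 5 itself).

{0, 1, 4, 5, 8, 10, 14, 15}

Start with {5}.
From 5 via λ: add 8, 10.
From 8 via λ: add 1.
From 1 via λ: add 4.
From 4 via λ: add 14.
From 14 via λ: add 0.
From 0 via λ: add 15.
No new states can be added; the closed set is {0, 1, 4, 5, 8, 10, 14, 15}.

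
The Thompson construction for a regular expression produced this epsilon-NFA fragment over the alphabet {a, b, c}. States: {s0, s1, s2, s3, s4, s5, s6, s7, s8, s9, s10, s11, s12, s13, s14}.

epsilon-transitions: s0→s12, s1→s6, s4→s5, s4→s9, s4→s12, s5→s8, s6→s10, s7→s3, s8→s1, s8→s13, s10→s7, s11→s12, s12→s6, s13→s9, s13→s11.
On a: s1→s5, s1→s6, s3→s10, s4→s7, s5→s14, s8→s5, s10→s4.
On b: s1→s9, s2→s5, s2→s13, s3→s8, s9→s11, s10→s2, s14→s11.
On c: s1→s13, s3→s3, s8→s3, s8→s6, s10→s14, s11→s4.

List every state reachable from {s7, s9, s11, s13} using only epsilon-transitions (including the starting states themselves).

Start with {s7, s9, s11, s13}.
From s7 via epsilon: add s3.
From s11 via epsilon: add s12.
From s12 via epsilon: add s6.
From s6 via epsilon: add s10.
No new states can be added; the closed set is {s3, s6, s7, s9, s10, s11, s12, s13}.

{s3, s6, s7, s9, s10, s11, s12, s13}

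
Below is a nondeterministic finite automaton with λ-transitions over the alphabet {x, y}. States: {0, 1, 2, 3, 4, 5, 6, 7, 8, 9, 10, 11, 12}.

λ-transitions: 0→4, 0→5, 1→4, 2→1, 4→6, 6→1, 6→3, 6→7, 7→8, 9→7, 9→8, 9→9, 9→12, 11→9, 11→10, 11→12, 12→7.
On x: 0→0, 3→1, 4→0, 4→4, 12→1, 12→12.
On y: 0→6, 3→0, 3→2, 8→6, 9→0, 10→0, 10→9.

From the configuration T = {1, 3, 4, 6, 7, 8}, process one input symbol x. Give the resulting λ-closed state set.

{0, 1, 3, 4, 5, 6, 7, 8}

3 on x → {1}.
4 on x → {0, 4}.
No x-transition from 1, 6, 7, 8.
Union after reading x: {0, 1, 4}.
Now take the λ-closure:
From 0 via λ: add 5.
From 4 via λ: add 6.
From 6 via λ: add 3, 7.
From 7 via λ: add 8.
No new states can be added; the closed set is {0, 1, 3, 4, 5, 6, 7, 8}.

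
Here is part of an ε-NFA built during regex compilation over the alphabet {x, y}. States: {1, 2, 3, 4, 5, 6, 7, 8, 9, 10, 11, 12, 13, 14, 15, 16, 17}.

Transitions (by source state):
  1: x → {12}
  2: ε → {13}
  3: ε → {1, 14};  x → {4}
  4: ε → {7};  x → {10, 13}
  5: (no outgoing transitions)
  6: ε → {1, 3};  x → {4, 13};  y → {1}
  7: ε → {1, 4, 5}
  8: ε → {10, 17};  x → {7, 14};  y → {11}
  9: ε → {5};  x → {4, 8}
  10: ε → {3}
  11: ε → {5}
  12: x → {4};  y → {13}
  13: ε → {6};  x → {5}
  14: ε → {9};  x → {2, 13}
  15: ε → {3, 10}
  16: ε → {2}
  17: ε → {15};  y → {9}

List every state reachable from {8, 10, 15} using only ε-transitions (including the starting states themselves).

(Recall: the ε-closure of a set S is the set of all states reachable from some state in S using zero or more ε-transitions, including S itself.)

Start with {8, 10, 15}.
From 8 via ε: add 17.
From 10 via ε: add 3.
From 3 via ε: add 1, 14.
From 14 via ε: add 9.
From 9 via ε: add 5.
No new states can be added; the closed set is {1, 3, 5, 8, 9, 10, 14, 15, 17}.

{1, 3, 5, 8, 9, 10, 14, 15, 17}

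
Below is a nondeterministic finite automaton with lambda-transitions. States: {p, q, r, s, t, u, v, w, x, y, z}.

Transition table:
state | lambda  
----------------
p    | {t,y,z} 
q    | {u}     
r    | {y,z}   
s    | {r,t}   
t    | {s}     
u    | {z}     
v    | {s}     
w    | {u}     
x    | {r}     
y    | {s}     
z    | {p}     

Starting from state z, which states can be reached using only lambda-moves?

Start with {z}.
From z via lambda: add p.
From p via lambda: add t, y.
From t via lambda: add s.
From s via lambda: add r.
No new states can be added; the closed set is {p, r, s, t, y, z}.

{p, r, s, t, y, z}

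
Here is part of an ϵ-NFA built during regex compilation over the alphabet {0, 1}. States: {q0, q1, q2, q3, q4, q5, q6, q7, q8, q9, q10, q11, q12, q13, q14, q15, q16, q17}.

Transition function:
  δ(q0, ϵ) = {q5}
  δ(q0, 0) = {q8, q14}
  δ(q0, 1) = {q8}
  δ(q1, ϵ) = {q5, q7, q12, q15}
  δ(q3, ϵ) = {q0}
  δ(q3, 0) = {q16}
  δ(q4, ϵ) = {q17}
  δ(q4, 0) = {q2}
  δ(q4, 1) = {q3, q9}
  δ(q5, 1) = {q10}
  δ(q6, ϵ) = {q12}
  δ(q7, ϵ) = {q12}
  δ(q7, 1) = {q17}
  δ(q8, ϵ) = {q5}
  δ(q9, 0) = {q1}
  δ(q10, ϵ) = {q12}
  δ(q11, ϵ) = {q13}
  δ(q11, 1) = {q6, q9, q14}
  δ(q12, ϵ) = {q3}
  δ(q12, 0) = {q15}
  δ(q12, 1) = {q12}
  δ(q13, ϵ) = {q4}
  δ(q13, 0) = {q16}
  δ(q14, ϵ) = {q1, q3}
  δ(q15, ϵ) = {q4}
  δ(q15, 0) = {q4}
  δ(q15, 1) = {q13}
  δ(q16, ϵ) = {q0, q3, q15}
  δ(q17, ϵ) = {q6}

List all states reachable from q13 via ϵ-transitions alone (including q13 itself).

{q0, q3, q4, q5, q6, q12, q13, q17}

Start with {q13}.
From q13 via ϵ: add q4.
From q4 via ϵ: add q17.
From q17 via ϵ: add q6.
From q6 via ϵ: add q12.
From q12 via ϵ: add q3.
From q3 via ϵ: add q0.
From q0 via ϵ: add q5.
No new states can be added; the closed set is {q0, q3, q4, q5, q6, q12, q13, q17}.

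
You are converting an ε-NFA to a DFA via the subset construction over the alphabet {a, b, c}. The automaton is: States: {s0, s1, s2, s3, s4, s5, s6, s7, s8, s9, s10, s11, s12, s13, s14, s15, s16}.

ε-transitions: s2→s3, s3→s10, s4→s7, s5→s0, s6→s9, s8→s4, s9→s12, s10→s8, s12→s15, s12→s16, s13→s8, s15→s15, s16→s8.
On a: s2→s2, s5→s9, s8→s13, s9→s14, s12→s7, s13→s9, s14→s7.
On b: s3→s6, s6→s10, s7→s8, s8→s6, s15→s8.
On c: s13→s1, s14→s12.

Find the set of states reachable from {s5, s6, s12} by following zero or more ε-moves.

{s0, s4, s5, s6, s7, s8, s9, s12, s15, s16}

Start with {s5, s6, s12}.
From s5 via ε: add s0.
From s6 via ε: add s9.
From s12 via ε: add s15, s16.
From s16 via ε: add s8.
From s8 via ε: add s4.
From s4 via ε: add s7.
No new states can be added; the closed set is {s0, s4, s5, s6, s7, s8, s9, s12, s15, s16}.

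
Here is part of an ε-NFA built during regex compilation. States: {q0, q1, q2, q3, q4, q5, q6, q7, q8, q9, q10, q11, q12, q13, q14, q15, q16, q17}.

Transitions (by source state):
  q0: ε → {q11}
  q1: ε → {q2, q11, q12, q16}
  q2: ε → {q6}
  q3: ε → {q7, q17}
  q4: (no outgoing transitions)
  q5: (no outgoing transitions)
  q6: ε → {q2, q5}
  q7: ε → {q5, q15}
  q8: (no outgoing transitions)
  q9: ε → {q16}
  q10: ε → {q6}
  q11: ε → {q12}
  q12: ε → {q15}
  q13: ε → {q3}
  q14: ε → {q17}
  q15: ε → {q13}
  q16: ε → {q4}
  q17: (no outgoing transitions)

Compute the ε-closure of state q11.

{q3, q5, q7, q11, q12, q13, q15, q17}

Start with {q11}.
From q11 via ε: add q12.
From q12 via ε: add q15.
From q15 via ε: add q13.
From q13 via ε: add q3.
From q3 via ε: add q7, q17.
From q7 via ε: add q5.
No new states can be added; the closed set is {q3, q5, q7, q11, q12, q13, q15, q17}.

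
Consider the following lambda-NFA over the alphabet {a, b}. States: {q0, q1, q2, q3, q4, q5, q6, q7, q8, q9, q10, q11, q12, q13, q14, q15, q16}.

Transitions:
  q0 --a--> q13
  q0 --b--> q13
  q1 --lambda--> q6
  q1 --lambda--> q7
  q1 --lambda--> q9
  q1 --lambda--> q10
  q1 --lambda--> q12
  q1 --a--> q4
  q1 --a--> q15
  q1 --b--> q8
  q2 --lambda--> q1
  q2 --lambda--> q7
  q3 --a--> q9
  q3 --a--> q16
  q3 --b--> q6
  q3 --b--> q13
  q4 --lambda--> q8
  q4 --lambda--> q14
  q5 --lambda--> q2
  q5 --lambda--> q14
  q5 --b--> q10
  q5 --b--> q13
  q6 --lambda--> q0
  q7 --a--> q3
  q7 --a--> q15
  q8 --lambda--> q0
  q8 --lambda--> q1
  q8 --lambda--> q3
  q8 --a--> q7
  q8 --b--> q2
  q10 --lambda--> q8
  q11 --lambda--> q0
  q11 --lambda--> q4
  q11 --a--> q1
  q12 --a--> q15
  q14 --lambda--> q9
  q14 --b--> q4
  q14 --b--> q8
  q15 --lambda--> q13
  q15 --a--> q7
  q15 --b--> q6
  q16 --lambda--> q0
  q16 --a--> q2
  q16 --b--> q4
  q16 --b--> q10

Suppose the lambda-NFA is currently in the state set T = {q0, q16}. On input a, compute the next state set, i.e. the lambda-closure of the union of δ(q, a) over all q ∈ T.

{q0, q1, q2, q3, q6, q7, q8, q9, q10, q12, q13}

q0 on a → {q13}.
q16 on a → {q2}.
Union after reading a: {q2, q13}.
Now take the lambda-closure:
From q2 via lambda: add q1, q7.
From q1 via lambda: add q6, q9, q10, q12.
From q6 via lambda: add q0.
From q10 via lambda: add q8.
From q8 via lambda: add q3.
No new states can be added; the closed set is {q0, q1, q2, q3, q6, q7, q8, q9, q10, q12, q13}.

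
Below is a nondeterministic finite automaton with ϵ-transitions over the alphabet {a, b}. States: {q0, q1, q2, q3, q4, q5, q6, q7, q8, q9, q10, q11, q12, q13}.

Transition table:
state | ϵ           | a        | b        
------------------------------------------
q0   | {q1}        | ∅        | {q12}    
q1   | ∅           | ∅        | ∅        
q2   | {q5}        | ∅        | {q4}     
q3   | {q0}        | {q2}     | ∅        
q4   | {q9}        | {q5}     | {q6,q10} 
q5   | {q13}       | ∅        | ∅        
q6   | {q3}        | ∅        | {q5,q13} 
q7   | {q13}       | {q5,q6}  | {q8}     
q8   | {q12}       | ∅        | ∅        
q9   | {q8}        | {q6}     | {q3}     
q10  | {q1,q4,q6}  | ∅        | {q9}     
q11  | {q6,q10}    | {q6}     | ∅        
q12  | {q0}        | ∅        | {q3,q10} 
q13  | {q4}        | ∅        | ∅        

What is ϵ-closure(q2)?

Start with {q2}.
From q2 via ϵ: add q5.
From q5 via ϵ: add q13.
From q13 via ϵ: add q4.
From q4 via ϵ: add q9.
From q9 via ϵ: add q8.
From q8 via ϵ: add q12.
From q12 via ϵ: add q0.
From q0 via ϵ: add q1.
No new states can be added; the closed set is {q0, q1, q2, q4, q5, q8, q9, q12, q13}.

{q0, q1, q2, q4, q5, q8, q9, q12, q13}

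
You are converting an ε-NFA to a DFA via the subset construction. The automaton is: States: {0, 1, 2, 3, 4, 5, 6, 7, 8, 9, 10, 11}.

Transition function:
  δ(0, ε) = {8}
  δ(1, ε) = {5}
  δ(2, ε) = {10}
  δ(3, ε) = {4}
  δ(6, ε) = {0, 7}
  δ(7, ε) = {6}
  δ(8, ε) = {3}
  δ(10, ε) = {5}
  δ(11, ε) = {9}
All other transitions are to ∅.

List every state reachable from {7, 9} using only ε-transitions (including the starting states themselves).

Start with {7, 9}.
From 7 via ε: add 6.
From 6 via ε: add 0.
From 0 via ε: add 8.
From 8 via ε: add 3.
From 3 via ε: add 4.
No new states can be added; the closed set is {0, 3, 4, 6, 7, 8, 9}.

{0, 3, 4, 6, 7, 8, 9}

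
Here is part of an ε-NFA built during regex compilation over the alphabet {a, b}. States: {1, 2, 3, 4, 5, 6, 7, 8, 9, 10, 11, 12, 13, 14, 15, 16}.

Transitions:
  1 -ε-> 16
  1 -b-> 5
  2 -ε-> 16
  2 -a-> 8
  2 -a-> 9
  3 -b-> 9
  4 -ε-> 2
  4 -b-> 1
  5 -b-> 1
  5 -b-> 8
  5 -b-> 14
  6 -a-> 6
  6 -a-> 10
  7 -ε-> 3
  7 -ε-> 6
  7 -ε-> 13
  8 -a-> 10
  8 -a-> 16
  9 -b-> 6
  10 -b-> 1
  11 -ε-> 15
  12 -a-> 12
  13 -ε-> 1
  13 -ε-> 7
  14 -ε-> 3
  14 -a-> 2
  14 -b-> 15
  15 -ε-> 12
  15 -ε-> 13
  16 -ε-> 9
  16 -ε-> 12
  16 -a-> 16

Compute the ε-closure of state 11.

{1, 3, 6, 7, 9, 11, 12, 13, 15, 16}

Start with {11}.
From 11 via ε: add 15.
From 15 via ε: add 12, 13.
From 13 via ε: add 1, 7.
From 1 via ε: add 16.
From 7 via ε: add 3, 6.
From 16 via ε: add 9.
No new states can be added; the closed set is {1, 3, 6, 7, 9, 11, 12, 13, 15, 16}.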